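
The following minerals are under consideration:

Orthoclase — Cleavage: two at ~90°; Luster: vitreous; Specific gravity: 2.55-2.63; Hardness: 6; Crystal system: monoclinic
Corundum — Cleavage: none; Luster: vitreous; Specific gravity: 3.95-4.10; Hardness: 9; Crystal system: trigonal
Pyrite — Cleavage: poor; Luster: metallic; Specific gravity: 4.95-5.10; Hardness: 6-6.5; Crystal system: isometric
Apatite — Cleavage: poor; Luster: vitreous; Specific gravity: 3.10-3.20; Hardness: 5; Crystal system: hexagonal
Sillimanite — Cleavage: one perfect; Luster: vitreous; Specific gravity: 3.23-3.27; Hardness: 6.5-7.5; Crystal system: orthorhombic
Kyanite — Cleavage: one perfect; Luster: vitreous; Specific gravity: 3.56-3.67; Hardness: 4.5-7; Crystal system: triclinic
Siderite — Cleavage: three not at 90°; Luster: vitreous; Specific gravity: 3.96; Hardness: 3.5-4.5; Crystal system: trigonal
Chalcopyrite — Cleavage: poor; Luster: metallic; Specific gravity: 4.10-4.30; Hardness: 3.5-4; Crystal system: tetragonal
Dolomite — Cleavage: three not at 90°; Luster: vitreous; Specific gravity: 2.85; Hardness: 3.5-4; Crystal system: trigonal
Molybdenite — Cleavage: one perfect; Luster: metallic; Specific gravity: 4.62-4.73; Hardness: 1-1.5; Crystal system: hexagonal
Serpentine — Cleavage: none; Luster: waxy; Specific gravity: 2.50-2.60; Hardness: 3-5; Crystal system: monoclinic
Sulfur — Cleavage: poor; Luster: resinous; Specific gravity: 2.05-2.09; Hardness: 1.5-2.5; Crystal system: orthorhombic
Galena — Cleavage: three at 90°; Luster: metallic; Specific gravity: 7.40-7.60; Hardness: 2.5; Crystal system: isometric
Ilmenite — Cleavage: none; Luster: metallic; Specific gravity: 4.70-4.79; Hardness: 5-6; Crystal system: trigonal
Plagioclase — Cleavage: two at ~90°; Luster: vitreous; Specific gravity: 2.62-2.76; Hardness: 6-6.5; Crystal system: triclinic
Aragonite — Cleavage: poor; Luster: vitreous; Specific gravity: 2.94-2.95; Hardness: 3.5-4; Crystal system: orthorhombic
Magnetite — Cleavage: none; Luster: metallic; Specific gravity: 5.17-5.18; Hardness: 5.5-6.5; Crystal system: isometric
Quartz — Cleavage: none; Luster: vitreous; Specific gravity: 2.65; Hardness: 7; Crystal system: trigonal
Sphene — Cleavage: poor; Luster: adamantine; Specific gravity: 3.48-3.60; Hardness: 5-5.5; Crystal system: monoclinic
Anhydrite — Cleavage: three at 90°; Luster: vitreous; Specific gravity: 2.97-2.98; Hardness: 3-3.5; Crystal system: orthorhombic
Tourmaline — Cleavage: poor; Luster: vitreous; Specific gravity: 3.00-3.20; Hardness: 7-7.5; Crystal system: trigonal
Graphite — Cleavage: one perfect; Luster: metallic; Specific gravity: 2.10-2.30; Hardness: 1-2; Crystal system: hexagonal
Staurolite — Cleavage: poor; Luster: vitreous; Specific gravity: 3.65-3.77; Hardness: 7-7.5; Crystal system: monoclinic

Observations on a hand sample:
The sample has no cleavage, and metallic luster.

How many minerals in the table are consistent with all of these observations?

2

No cleavage — Corundum, Serpentine, Ilmenite, Magnetite, Quartz remain.
Metallic luster — narrows the field to Ilmenite, Magnetite.
Consistent with every observation: Ilmenite, Magnetite.
That is 2 minerals.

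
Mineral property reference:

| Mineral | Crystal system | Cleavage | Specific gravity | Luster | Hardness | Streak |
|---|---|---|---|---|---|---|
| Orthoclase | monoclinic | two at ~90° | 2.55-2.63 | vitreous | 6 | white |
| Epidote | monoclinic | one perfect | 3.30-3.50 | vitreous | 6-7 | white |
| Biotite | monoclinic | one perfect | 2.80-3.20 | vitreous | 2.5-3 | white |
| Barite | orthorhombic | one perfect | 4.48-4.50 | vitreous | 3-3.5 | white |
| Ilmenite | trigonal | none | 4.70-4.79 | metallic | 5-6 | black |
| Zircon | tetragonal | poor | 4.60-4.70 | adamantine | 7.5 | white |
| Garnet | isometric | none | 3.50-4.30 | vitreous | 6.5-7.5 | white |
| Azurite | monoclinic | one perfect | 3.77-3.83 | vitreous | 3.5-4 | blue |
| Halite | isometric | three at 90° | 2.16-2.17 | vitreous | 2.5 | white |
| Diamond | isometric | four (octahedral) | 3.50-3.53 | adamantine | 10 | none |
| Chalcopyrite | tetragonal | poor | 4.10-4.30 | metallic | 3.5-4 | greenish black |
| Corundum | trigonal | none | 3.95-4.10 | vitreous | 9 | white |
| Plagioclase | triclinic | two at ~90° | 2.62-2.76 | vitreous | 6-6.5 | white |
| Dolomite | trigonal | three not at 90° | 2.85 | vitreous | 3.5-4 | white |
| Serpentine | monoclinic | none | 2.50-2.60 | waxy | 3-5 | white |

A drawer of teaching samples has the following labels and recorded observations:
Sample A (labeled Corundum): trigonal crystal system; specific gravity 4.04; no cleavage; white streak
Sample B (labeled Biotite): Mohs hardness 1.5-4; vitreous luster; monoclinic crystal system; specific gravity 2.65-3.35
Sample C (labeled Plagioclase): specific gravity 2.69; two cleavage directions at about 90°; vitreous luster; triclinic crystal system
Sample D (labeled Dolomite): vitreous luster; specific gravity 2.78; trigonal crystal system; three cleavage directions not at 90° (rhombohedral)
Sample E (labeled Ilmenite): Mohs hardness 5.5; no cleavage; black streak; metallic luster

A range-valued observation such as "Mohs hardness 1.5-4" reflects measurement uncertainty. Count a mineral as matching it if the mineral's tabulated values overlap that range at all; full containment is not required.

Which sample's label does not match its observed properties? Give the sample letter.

Sample A: nothing contradicts Corundum.
Sample B: nothing contradicts Biotite.
Sample C: nothing contradicts Plagioclase.
Sample D: specific gravity 2.78 is outside the reference for Dolomite (SG 2.85) — mislabeled.
Sample E: nothing contradicts Ilmenite.
The mislabeled specimen is D.

D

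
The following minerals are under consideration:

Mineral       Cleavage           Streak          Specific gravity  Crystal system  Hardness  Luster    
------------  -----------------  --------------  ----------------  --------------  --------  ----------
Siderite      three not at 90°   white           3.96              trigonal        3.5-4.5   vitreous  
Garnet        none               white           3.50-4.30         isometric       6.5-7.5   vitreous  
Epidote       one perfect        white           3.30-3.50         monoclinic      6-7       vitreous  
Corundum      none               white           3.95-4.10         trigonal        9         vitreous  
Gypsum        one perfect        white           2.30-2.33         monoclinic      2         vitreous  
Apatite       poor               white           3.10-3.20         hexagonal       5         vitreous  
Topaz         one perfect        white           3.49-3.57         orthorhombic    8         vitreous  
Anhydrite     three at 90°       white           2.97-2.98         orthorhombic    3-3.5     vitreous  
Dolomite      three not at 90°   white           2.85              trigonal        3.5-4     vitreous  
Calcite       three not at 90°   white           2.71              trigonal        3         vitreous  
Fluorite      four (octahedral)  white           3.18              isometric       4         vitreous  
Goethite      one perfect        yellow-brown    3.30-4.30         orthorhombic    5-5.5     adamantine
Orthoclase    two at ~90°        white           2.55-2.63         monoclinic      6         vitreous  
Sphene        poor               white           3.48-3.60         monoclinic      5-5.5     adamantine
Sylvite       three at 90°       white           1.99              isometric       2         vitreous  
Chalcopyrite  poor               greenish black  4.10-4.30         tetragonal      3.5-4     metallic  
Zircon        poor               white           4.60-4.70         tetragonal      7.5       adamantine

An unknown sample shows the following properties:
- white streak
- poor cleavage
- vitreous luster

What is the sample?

White streak eliminates Goethite, Chalcopyrite.
Poor cleavage: narrows the field to Apatite, Sphene, Zircon.
Vitreous luster: only Apatite remains.
The only mineral consistent with every observation is Apatite.

Apatite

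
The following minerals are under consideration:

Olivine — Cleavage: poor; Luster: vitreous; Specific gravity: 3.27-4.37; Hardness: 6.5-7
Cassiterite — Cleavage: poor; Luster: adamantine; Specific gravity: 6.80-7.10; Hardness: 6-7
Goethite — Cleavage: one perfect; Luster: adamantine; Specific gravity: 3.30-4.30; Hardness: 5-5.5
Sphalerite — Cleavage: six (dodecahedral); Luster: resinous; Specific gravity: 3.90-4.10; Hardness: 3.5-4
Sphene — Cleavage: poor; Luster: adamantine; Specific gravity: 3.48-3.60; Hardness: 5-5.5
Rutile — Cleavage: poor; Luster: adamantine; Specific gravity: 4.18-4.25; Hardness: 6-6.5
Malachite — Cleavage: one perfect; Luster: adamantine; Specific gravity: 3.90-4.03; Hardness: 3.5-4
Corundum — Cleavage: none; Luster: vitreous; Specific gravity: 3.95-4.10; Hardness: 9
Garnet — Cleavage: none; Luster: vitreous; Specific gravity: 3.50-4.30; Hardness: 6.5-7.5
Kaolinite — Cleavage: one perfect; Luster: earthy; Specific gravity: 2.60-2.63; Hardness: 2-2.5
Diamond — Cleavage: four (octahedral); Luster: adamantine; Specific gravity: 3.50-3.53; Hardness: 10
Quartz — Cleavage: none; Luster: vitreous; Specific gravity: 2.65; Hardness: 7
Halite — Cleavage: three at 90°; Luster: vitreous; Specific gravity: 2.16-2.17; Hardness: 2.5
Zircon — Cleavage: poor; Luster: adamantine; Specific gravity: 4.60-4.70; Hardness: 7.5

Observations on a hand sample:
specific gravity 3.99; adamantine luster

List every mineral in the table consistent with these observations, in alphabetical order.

Specific gravity 3.99 — only Olivine, Goethite, Sphalerite, Malachite, Corundum, Garnet remain.
Adamantine luster — only Goethite, Malachite remain.
Remaining candidates: Goethite, Malachite.

Goethite, Malachite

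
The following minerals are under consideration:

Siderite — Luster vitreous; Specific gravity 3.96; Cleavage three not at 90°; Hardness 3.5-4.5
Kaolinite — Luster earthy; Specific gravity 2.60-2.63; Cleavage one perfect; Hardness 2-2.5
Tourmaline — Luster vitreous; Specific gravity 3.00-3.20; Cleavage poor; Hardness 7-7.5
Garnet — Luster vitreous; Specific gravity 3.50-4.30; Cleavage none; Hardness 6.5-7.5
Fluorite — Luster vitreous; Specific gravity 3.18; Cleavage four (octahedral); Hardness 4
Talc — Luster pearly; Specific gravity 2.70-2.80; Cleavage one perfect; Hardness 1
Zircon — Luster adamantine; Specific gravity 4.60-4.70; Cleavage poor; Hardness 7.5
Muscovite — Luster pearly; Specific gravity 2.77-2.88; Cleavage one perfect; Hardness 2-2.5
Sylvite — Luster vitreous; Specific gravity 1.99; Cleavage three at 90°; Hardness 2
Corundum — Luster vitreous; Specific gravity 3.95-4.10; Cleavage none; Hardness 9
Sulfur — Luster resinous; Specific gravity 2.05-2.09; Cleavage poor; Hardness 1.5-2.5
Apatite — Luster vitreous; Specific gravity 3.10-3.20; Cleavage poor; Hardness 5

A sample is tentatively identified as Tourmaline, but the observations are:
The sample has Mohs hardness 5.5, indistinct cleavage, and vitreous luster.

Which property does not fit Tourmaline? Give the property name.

hardness

Mohs hardness 5.5: Tourmaline has hardness 7-7.5 — inconsistent.
Indistinct cleavage: Tourmaline has cleavage poor — agrees.
Vitreous luster: Tourmaline has vitreous luster — agrees.
The hardness is the one property that does not fit.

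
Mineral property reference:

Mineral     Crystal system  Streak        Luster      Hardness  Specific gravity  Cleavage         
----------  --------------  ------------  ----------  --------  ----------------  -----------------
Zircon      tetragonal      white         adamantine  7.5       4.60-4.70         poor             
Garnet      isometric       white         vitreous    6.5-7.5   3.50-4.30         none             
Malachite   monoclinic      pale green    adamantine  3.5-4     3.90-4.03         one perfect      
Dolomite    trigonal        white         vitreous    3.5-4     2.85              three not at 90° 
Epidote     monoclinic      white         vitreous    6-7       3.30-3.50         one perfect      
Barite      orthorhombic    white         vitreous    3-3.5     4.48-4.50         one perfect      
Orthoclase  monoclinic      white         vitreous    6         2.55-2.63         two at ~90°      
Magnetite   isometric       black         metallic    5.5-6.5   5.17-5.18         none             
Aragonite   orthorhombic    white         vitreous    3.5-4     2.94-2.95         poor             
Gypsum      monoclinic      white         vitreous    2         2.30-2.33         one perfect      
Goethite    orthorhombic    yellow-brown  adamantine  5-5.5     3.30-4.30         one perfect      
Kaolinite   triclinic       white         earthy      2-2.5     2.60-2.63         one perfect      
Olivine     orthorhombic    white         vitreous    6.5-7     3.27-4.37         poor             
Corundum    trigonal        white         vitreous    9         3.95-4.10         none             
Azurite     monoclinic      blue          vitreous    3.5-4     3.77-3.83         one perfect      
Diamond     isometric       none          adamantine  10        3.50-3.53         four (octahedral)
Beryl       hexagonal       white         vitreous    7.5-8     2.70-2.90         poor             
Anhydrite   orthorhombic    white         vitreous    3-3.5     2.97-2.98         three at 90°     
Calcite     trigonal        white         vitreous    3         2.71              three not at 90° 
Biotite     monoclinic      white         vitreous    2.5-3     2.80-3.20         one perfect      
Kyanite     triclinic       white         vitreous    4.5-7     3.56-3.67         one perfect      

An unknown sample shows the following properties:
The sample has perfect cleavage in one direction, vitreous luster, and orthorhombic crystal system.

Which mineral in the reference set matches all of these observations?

Barite

Perfect cleavage in one direction: only Malachite, Epidote, Barite, Gypsum, Goethite, Kaolinite, Azurite, Biotite, Kyanite remain.
Vitreous luster eliminates Malachite, Goethite, Kaolinite.
Orthorhombic crystal system: leaves Barite.
Only Barite satisfies all observations.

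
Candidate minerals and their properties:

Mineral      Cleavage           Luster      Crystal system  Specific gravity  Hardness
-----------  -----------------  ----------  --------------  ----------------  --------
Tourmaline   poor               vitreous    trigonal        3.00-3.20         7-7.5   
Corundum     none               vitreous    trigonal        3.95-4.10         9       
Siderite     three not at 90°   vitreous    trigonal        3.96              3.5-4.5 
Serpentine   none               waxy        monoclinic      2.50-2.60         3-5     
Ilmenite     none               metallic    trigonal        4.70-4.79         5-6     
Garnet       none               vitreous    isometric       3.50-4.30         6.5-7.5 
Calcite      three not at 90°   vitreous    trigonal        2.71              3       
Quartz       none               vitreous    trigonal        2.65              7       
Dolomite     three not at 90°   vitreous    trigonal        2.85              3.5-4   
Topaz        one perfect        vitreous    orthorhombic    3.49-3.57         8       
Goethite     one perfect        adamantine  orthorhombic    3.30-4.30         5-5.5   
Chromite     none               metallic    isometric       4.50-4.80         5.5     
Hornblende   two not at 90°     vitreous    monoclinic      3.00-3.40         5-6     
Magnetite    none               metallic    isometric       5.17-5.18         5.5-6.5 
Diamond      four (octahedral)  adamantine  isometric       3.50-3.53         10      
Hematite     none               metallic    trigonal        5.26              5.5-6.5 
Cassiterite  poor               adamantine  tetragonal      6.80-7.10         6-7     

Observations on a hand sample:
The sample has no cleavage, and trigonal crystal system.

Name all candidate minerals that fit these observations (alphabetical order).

No cleavage — leaves Corundum, Serpentine, Ilmenite, Garnet, Quartz, Chromite, Magnetite, Hematite.
Trigonal crystal system is inconsistent with Serpentine, Garnet, Chromite, Magnetite.
The minerals that satisfy all observations are Corundum, Hematite, Ilmenite, Quartz.

Corundum, Hematite, Ilmenite, Quartz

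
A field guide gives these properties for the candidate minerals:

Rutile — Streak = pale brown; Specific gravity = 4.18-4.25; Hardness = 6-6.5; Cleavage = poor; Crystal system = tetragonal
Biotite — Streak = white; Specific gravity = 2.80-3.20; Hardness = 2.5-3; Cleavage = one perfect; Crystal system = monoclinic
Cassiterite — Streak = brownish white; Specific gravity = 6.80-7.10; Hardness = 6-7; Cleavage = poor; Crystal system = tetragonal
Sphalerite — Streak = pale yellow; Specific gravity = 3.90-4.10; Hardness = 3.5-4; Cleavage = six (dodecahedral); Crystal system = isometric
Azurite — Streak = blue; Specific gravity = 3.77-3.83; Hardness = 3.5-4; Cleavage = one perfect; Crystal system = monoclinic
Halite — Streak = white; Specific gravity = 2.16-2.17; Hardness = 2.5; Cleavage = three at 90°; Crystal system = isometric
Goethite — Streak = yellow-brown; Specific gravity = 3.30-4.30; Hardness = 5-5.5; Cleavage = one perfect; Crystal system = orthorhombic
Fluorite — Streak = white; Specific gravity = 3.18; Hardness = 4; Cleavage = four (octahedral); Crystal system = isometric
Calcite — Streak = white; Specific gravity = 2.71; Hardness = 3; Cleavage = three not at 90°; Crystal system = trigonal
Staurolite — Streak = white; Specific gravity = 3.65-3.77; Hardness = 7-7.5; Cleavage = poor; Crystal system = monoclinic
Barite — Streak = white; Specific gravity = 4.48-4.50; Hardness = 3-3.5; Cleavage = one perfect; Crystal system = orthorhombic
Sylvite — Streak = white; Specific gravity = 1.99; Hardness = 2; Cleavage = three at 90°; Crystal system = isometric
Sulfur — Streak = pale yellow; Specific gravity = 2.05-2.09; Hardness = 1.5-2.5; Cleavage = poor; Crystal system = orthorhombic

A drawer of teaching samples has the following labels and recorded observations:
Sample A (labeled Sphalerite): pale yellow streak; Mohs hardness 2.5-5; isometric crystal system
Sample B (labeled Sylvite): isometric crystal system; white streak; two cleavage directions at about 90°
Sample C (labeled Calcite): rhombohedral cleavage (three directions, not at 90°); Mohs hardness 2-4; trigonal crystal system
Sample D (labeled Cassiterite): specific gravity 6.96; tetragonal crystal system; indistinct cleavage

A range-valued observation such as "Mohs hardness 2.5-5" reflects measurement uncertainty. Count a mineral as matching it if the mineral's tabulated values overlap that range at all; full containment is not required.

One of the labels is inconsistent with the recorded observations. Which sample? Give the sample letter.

Sample A: every observation is compatible with the reference values for Sphalerite.
Sample B: Sylvite has cleavage three at 90°, but the record shows two cleavage directions at about 90° — this label is wrong.
Sample C: every observation is compatible with the reference values for Calcite.
Sample D: every observation is compatible with the reference values for Cassiterite.
Sample B is the mislabeled one.

B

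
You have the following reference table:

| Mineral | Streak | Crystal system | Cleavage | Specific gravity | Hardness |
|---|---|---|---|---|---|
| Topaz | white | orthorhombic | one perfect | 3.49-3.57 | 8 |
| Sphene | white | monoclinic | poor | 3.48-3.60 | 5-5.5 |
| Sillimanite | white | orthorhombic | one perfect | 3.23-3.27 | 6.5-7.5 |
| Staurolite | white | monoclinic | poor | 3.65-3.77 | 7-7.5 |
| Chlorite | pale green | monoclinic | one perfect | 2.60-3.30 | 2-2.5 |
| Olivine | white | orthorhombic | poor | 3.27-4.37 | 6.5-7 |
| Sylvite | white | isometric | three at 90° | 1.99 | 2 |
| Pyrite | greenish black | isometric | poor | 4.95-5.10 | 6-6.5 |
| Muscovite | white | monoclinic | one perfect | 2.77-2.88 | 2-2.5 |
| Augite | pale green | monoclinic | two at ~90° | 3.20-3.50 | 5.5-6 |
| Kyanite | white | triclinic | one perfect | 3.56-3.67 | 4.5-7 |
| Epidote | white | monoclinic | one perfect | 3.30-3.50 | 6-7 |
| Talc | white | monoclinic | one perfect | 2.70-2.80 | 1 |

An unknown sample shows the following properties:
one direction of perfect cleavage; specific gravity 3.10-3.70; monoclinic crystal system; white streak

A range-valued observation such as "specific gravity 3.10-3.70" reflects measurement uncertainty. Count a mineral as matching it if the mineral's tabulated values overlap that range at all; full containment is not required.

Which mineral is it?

Epidote

One direction of perfect cleavage is inconsistent with Sphene, Staurolite, Olivine, Sylvite, Pyrite, Augite.
Specific gravity 3.10-3.70 is inconsistent with Muscovite, Talc.
Monoclinic crystal system: only Chlorite, Epidote remain.
White streak excludes Chlorite.
The only mineral consistent with every observation is Epidote.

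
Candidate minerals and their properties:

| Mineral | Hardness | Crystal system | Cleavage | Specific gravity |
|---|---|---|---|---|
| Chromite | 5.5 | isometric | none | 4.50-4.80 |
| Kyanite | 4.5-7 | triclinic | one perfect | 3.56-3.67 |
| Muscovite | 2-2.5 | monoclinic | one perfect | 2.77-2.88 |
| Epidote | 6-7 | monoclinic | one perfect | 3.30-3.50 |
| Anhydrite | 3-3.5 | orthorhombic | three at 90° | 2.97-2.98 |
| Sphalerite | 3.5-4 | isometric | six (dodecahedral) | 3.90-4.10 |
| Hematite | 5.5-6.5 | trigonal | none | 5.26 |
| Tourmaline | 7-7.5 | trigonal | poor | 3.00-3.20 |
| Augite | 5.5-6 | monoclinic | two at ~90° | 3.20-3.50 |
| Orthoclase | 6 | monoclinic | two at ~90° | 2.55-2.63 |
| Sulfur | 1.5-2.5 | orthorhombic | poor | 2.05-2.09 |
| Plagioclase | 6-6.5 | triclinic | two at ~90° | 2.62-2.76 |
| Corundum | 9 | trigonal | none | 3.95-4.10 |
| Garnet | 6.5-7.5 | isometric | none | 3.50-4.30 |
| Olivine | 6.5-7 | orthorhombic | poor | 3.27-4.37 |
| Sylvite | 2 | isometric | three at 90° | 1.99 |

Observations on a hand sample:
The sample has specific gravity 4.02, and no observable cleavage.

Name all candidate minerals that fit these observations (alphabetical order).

Specific gravity 4.02: narrows the field to Sphalerite, Corundum, Garnet, Olivine.
No observable cleavage is inconsistent with Sphalerite, Olivine.
Consistent with every observation: Corundum, Garnet.

Corundum, Garnet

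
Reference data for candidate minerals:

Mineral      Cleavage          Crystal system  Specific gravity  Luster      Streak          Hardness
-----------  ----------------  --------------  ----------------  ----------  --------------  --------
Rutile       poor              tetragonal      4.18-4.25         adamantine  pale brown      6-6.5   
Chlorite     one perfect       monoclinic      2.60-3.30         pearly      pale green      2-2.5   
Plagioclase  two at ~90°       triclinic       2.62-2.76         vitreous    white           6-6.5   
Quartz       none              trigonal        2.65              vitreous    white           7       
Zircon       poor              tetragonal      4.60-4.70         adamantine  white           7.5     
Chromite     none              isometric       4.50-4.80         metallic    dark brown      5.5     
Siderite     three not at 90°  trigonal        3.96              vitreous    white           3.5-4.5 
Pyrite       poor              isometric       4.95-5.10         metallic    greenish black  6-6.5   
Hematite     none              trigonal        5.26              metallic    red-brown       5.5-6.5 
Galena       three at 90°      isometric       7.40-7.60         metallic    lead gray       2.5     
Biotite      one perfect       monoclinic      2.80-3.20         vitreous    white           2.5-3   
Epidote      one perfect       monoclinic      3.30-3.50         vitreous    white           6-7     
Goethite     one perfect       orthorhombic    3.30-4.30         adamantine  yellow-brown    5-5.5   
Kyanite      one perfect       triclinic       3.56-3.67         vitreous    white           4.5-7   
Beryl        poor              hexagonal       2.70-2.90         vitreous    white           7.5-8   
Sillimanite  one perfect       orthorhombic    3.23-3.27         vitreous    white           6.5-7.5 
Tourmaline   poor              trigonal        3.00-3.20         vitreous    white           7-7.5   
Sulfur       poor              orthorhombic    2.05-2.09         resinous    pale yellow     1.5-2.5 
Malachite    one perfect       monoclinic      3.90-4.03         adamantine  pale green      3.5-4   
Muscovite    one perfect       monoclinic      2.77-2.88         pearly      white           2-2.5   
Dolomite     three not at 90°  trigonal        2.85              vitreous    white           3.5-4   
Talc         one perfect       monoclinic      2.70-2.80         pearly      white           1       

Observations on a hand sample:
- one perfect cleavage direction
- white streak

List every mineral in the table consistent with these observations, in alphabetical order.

One perfect cleavage direction — Chlorite, Biotite, Epidote, Goethite, Kyanite, Sillimanite, Malachite, Muscovite, Talc remain.
White streak rules out Chlorite, Goethite, Malachite.
The minerals that satisfy all observations are Biotite, Epidote, Kyanite, Muscovite, Sillimanite, Talc.

Biotite, Epidote, Kyanite, Muscovite, Sillimanite, Talc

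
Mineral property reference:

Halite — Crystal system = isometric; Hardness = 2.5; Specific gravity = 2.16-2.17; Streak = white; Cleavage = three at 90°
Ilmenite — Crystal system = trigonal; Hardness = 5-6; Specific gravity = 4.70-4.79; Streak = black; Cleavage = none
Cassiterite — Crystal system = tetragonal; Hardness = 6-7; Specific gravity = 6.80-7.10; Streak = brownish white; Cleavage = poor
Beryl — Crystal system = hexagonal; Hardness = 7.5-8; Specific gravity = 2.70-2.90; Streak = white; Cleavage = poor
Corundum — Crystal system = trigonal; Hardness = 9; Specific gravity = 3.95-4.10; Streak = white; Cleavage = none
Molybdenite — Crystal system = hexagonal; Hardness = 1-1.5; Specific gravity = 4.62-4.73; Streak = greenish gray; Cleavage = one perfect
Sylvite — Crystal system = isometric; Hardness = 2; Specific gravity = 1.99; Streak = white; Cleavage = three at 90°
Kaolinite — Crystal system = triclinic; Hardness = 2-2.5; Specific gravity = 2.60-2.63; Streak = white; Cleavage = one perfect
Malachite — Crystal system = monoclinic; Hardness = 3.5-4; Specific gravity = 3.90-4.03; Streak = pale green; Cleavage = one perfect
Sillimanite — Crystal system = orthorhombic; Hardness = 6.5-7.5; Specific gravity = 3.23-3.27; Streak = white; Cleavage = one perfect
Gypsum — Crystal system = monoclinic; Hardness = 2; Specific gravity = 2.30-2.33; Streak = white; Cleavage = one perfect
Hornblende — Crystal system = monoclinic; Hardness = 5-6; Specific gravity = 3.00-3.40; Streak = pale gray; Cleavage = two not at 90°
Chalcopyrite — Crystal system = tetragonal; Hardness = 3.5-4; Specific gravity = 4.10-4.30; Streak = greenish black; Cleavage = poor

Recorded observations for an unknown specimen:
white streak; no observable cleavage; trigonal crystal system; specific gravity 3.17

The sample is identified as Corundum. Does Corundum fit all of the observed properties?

White streak — consistent with Corundum (white streak).
No observable cleavage — consistent with Corundum (cleavage none).
Trigonal crystal system — consistent with Corundum (trigonal system).
Specific gravity 3.17 — Corundum has SG 3.95-4.10; inconsistent.
Corundum is excluded by the specific gravity.

No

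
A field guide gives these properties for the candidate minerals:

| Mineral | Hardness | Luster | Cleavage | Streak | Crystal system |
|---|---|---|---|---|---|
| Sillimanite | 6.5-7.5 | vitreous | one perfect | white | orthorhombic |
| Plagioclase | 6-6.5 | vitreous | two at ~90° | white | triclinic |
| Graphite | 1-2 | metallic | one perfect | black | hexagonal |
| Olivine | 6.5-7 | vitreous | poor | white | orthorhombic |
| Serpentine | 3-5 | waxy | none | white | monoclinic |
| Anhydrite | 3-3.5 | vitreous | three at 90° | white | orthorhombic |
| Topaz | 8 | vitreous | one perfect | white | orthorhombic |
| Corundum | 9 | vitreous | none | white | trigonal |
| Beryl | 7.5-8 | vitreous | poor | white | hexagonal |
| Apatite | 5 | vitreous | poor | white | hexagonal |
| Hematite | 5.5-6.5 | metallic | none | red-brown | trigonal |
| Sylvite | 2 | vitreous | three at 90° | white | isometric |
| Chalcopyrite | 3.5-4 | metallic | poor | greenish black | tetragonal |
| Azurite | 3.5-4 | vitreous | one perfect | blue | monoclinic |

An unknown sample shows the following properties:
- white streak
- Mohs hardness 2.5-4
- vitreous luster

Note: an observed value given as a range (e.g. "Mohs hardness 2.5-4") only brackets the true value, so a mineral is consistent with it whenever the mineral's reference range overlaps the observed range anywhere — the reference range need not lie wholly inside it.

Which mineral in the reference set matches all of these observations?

Anhydrite

White streak is inconsistent with Graphite, Hematite, Chalcopyrite, Azurite.
Mohs hardness 2.5-4: Serpentine, Anhydrite remain.
Vitreous luster is inconsistent with Serpentine.
The only mineral consistent with every observation is Anhydrite.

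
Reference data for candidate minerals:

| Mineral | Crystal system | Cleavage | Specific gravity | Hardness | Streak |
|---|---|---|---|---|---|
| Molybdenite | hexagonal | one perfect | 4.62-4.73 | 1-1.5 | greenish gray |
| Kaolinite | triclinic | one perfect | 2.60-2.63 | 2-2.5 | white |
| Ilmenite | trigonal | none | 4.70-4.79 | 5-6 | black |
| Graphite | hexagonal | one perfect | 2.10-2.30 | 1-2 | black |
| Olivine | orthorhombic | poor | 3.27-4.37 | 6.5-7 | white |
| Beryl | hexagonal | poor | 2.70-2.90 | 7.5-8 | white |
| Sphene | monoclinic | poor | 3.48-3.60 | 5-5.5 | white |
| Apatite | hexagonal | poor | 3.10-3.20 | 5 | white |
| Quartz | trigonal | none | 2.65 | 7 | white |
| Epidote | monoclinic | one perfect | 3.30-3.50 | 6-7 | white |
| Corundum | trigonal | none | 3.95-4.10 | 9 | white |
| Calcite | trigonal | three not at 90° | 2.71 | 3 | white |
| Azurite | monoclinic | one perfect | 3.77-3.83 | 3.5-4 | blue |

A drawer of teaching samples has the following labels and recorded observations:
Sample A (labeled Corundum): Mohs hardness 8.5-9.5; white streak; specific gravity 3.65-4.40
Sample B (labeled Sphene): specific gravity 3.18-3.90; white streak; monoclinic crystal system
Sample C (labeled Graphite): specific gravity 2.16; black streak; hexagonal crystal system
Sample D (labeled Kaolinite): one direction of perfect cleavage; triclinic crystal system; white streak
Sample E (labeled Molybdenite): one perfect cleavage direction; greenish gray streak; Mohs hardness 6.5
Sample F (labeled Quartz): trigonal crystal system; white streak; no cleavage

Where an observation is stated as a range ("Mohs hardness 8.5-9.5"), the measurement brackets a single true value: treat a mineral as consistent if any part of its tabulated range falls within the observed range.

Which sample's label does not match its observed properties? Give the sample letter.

E

Sample A: all recorded properties match Corundum.
Sample B: all recorded properties match Sphene.
Sample C: all recorded properties match Graphite.
Sample D: all recorded properties match Kaolinite.
Sample E: Mohs hardness 6.5 is outside the reference for Molybdenite (hardness 1-1.5) — mislabeled.
Sample F: all recorded properties match Quartz.
Only sample E is inconsistent with its label.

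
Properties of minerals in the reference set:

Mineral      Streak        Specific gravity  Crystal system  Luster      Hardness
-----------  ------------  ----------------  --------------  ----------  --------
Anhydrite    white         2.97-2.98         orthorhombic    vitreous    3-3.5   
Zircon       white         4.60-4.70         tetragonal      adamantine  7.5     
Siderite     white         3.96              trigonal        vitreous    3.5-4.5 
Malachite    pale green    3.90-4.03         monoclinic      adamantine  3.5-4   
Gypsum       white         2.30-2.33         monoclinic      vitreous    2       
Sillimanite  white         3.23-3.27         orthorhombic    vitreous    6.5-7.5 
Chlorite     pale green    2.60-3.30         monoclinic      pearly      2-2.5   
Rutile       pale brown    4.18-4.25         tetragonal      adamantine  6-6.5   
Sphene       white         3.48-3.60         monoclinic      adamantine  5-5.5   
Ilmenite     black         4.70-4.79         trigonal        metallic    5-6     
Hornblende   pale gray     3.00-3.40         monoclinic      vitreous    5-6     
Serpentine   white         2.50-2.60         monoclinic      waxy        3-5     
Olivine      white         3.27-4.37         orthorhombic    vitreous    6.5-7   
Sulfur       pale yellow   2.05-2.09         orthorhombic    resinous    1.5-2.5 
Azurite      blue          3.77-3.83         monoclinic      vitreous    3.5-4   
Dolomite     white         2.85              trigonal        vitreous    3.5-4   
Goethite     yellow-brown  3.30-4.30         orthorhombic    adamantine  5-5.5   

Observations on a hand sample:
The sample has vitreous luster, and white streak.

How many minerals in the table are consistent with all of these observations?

6

Vitreous luster: Anhydrite, Siderite, Gypsum, Sillimanite, Hornblende, Olivine, Azurite, Dolomite remain.
White streak excludes Hornblende, Azurite.
Consistent with every observation: Anhydrite, Dolomite, Gypsum, Olivine, Siderite, Sillimanite.
That is 6 minerals.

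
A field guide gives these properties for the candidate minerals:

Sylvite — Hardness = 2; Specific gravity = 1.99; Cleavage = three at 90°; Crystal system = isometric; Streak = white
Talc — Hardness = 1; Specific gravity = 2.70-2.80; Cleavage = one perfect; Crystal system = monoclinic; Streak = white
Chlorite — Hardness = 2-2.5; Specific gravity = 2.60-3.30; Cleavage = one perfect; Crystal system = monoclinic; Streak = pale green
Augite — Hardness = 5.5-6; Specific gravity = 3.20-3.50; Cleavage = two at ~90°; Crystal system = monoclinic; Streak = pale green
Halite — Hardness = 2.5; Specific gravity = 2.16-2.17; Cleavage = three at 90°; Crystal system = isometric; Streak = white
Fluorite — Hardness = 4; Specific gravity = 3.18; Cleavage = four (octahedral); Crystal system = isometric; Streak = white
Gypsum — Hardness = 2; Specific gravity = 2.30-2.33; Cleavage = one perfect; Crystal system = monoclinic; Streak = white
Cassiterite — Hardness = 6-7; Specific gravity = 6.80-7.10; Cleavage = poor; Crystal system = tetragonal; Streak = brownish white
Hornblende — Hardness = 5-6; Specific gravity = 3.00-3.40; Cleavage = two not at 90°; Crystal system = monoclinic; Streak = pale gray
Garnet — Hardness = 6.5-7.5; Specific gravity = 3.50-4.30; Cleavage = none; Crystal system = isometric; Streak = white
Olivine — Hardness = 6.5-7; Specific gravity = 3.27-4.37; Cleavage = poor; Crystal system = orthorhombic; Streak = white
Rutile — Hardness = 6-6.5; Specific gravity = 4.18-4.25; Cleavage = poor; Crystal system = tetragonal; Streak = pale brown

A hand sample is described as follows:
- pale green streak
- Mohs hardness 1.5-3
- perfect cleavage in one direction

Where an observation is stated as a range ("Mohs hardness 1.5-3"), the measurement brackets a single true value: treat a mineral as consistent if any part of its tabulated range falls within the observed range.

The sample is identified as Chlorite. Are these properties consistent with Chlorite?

Yes

Pale green streak — matches Chlorite (pale green streak).
Mohs hardness 1.5-3 — matches Chlorite (hardness 2-2.5).
Perfect cleavage in one direction — matches Chlorite (cleavage one perfect).
Every observed property is compatible with the reference values for Chlorite.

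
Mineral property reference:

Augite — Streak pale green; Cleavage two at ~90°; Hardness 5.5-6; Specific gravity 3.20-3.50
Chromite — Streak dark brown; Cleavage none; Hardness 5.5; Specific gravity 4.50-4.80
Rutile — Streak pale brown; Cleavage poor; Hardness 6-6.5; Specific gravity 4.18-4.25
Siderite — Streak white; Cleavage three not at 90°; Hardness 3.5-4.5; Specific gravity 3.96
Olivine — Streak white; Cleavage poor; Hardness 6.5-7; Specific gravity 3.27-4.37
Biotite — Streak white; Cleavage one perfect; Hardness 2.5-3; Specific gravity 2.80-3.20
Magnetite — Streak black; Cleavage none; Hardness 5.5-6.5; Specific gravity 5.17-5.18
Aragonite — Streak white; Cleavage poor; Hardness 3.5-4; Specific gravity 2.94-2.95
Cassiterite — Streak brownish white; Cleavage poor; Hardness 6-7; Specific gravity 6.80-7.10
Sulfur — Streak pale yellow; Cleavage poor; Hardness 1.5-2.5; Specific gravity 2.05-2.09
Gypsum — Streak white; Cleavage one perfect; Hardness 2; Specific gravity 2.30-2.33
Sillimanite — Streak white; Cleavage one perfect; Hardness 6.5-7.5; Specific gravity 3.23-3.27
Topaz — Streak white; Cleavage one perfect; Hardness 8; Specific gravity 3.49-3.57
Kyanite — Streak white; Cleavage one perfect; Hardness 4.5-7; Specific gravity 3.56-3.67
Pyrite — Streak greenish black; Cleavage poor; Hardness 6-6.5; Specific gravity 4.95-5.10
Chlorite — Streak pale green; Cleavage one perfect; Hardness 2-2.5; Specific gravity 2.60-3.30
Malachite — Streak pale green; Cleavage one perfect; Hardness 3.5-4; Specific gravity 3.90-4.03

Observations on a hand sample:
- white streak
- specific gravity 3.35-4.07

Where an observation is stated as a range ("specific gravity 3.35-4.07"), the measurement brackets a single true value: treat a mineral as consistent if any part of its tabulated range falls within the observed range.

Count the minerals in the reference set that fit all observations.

White streak — narrows the field to Siderite, Olivine, Biotite, Aragonite, Gypsum, Sillimanite, Topaz, Kyanite.
Specific gravity 3.35-4.07 eliminates Biotite, Aragonite, Gypsum, Sillimanite.
Consistent with every observation: Kyanite, Olivine, Siderite, Topaz.
That is 4 minerals.

4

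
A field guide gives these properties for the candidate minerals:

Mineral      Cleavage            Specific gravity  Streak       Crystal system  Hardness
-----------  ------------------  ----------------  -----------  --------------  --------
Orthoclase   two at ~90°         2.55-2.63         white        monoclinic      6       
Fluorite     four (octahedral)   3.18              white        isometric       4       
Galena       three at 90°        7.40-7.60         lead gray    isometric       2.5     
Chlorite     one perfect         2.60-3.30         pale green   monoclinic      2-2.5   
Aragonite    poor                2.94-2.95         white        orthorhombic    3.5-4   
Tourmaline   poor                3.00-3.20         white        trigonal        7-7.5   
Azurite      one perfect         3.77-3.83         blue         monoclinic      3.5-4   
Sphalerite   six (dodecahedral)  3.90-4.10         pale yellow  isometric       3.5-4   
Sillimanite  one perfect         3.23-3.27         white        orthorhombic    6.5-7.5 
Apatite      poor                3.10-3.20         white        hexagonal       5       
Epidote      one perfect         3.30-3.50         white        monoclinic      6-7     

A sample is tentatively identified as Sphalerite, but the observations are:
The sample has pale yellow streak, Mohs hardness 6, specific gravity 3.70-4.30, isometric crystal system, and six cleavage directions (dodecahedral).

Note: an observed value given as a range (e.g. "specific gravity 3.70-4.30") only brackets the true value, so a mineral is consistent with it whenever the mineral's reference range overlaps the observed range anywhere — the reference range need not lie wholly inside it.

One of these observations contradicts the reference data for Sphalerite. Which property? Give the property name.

Pale yellow streak: Sphalerite has pale yellow streak — matches.
Mohs hardness 6: Sphalerite has hardness 3.5-4 — does not match.
Specific gravity 3.70-4.30: Sphalerite has SG 3.90-4.10 — matches.
Isometric crystal system: Sphalerite has isometric system — matches.
Six cleavage directions (dodecahedral): Sphalerite has cleavage six (dodecahedral) — matches.
Everything matches except the hardness.

hardness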